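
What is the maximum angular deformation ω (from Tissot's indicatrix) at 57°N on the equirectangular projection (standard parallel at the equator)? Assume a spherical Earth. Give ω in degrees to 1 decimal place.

For the equirectangular projection with φ₀ = 0 (plate carrée), h = 1 along meridians and k = sec φ along parallels.
At 57°: h = 1.000, k = 1.836; principal scales a = 1.836, b = 1.000.
sin(ω/2) = (a − b)/(a + b) = 0.8361/2.836 = 0.2948, so ω = 2 arcsin(0.2948) ≈ 34.3°.

34.3°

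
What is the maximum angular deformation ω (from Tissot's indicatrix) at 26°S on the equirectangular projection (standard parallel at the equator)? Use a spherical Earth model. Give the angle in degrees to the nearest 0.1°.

6.1°

For the equirectangular projection with φ₀ = 0 (plate carrée), h = 1 along meridians and k = sec φ along parallels.
At 26°: h = 1.000, k = 1.113; principal scales a = 1.113, b = 1.000.
sin(ω/2) = (a − b)/(a + b) = 0.1126/2.113 = 0.05330, so ω = 2 arcsin(0.05330) ≈ 6.1°.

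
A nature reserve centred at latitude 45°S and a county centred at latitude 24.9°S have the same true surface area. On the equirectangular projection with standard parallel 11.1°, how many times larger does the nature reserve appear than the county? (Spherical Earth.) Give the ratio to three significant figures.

1.28

In the equirectangular projection with standard parallel φ₀ = 11.1° (x = Rλ cos φ₀, y = Rφ), meridians are true-scale (h = 1) and the parallel scale is k = cos φ₀ / cos φ.
Areal scale at 45°: h·k = 1.000 × 1.388 = 1.388.
Areal scale at 24.9°: h·k = 1.000 × 1.082 = 1.082.
Ratio = 1.388/1.082 ≈ 1.28.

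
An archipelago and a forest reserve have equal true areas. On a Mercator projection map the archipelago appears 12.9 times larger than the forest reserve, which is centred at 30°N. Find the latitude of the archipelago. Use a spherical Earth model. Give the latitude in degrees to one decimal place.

For equal true areas on Mercator, apparent areas scale as sec²φ, so the ratio is cos²φ₂ / cos²φ₁.
cos²φ₂ / cos²φ₁ = 12.9  ⇒  cos φ₁ = cos 30° / √12.9 = 0.8660/3.592 = 0.2411.
φ₁ = arccos(0.2411) ≈ 76.0°.

76.0°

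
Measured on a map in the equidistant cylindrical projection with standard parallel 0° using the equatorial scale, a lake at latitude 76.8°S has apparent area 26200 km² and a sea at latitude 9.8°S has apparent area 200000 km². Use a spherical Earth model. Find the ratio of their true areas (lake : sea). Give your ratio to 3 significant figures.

0.0304

Plate carrée has h = 1 and k = sec φ, giving areal scale sec φ; true area = (apparent area) · cos φ.
True area of lake: 26200 × cos(76.8°) = 26200 × 0.2284 = 5983 km².
True area of sea: 200000 × cos(9.8°) = 200000 × 0.9854 = 197100 km².
Ratio = 5983 / 197100 ≈ 0.0304.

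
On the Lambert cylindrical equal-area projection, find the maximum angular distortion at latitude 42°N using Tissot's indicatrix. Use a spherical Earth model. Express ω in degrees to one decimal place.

33.5°

The Lambert cylindrical equal-area projection is the cylindrical equal-area projection with its standard parallel at the equator (φ₀ = 0). For cylindrical equal-area with standard parallel φ₀, h = cos φ / cos φ₀ and k = cos φ₀ / cos φ, so h·k = 1.
At 42°: h = 0.7431, k = 1.346; principal scales a = 1.346, b = 0.7431.
sin(ω/2) = (a − b)/(a + b) = 0.6025/2.089 = 0.2884, so ω = 2 arcsin(0.2884) ≈ 33.5°.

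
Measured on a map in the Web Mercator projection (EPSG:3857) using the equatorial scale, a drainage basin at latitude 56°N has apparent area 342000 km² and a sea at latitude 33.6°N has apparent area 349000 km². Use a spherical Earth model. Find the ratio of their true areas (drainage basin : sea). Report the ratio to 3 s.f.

On Mercator the areal scale is sec²φ, so true area = apparent × cos²φ.
True area of drainage basin: 342000 × cos²(56°) = 342000 × 0.3127 = 106900 km².
True area of sea: 349000 × cos²(33.6°) = 349000 × 0.6938 = 242100 km².
Ratio = 106900 / 242100 ≈ 0.442.

0.442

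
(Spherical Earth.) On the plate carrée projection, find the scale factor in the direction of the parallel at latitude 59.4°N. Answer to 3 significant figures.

For the equirectangular projection with φ₀ = 0 (plate carrée), h = 1 along meridians and k = sec φ along parallels.
k = 1/cos 59.4° = 1/0.5090 = 1.964.

1.96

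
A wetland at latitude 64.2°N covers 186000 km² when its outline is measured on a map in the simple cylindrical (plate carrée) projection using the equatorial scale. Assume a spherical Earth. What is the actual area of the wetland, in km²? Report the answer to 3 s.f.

81000 km²

Plate carrée maps x = Rλ, y = Rφ. The meridian scale is h = 1 and the parallel scale is k = 1/cos φ = sec φ.
Areal scale = h·k = 1 × sec φ; at 64.2°, h = 1.000, k = 2.298, so h·k = 2.298.
True area = apparent / (areal scale) = 186000 / 2.298 ≈ 81000 km².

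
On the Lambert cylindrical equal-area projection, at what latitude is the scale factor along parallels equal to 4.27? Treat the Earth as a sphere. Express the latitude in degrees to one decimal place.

76.5°

The Lambert cylindrical equal-area projection is the cylindrical equal-area projection with its standard parallel at the equator (φ₀ = 0). Cylindrical equal-area (φ₀ = 0°): h = cos φ / cos 0° along meridians, k = cos 0° / cos φ along parallels; h·k = 1.
k = cos φ₀ / cos φ = 4.27  ⇒  cos φ = cos 0° / 4.27 = 0.2342.
φ = arccos(0.2342) ≈ 76.5°.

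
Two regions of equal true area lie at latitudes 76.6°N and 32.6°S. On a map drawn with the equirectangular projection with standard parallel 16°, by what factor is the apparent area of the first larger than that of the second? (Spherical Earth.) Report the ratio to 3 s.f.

In the equirectangular projection with standard parallel φ₀ = 16° (x = Rλ cos φ₀, y = Rφ), meridians are true-scale (h = 1) and the parallel scale is k = cos φ₀ / cos φ.
Areal scale at 76.6°: h·k = 1.000 × 4.148 = 4.148.
Areal scale at 32.6°: h·k = 1.000 × 1.141 = 1.141.
Ratio = 4.148/1.141 ≈ 3.64.

3.64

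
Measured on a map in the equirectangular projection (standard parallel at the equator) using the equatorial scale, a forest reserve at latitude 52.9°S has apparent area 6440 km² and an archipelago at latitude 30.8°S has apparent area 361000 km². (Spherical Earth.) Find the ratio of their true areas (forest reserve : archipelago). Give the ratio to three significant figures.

0.0125

On the plate carrée, areal scale = h·k = 1 × sec φ, so true area = apparent × cos φ.
True area of forest reserve: 6440 × cos(52.9°) = 6440 × 0.6032 = 3885 km².
True area of archipelago: 361000 × cos(30.8°) = 361000 × 0.8590 = 310100 km².
Ratio = 3885 / 310100 ≈ 0.0125.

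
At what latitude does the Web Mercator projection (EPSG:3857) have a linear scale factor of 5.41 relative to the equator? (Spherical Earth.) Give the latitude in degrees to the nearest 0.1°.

79.3°

Mercator scale is k = sec φ = 1/cos φ.
1/cos φ = 5.41  ⇒  cos φ = 0.1848  ⇒  φ = arccos(0.1848) ≈ 79.3°.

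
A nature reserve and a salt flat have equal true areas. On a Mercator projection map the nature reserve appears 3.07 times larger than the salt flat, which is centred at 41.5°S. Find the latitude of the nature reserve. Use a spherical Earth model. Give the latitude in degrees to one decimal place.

For equal true areas on Mercator, apparent areas scale as sec²φ, so the ratio is cos²φ₂ / cos²φ₁.
cos²φ₂ / cos²φ₁ = 3.07  ⇒  cos φ₁ = cos 41.5° / √3.07 = 0.7490/1.752 = 0.4275.
φ₁ = arccos(0.4275) ≈ 64.7°.

64.7°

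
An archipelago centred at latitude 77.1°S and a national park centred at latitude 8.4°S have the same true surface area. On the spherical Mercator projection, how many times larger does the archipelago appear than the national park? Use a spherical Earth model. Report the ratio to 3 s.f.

19.6

Mercator areal scale is sec²φ.
At 77.1°: sec²(77.1°) = 1/0.2233² = 20.06.
At 8.4°: sec²(8.4°) = 1/0.9893² = 1.022.
Ratio = 20.06/1.022 = cos²(8.4°)/cos²(77.1°) ≈ 19.6.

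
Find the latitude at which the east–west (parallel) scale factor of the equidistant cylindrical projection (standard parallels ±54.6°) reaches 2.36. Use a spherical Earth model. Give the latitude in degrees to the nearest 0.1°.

The equidistant cylindrical projection with φ₀ = 54.6° has h = 1 (meridians true) and k = cos φ₀ / cos φ along parallels.
k = cos φ₀ / cos φ = 2.36  ⇒  cos φ = cos 54.6° / 2.36 = 0.2455.
φ = arccos(0.2455) ≈ 75.8°.

75.8°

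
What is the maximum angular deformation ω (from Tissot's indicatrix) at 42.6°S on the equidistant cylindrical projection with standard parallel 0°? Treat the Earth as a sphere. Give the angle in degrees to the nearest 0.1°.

In the plate carrée (x = Rλ, y = Rφ), meridians are true-scale (h = 1) and parallels are stretched by k = sec φ.
At 42.6°: h = 1.000, k = 1.359; principal scales a = 1.359, b = 1.000.
sin(ω/2) = (a − b)/(a + b) = 0.3585/2.359 = 0.1520, so ω = 2 arcsin(0.1520) ≈ 17.5°.

17.5°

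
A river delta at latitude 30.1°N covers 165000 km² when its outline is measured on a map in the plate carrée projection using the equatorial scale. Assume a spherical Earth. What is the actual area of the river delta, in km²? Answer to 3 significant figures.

143000 km²

In the plate carrée (x = Rλ, y = Rφ), meridians are true-scale (h = 1) and parallels are stretched by k = sec φ.
Areal scale = h·k = 1 × sec φ; at 30.1°, h = 1.000, k = 1.156, so h·k = 1.156.
True area = apparent / (areal scale) = 165000 / 1.156 ≈ 143000 km².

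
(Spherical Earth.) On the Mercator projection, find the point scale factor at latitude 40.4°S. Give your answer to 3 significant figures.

For Mercator, h = k = sec φ (a conformal cylindrical projection has a single point scale, 1/cos φ).
k = 1/cos 40.4° = 1/0.7615 = 1.313.

1.31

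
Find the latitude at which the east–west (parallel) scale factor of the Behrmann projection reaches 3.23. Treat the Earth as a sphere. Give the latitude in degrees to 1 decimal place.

74.4°

The Behrmann projection is cylindrical equal-area with φ₀ = 30°. Cylindrical equal-area (φ₀ = 30°): h = cos φ / cos 30° along meridians, k = cos 30° / cos φ along parallels; h·k = 1.
k = cos φ₀ / cos φ = 3.23  ⇒  cos φ = cos 30° / 3.23 = 0.2681.
φ = arccos(0.2681) ≈ 74.4°.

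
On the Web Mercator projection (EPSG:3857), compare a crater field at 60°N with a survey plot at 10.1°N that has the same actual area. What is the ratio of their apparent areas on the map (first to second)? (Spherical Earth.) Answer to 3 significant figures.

Mercator areal scale is sec²φ.
At 60°: sec²(60°) = 1/0.5000² = 4.000.
At 10.1°: sec²(10.1°) = 1/0.9845² = 1.032.
Ratio = 4.000/1.032 = cos²(10.1°)/cos²(60°) ≈ 3.88.

3.88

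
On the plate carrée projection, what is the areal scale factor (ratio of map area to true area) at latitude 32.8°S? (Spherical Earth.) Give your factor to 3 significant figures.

For the equirectangular projection with φ₀ = 0 (plate carrée), h = 1 along meridians and k = sec φ along parallels.
Areal scale = h·k = 1 × sec φ; at 32.8°, h = 1.000, k = 1.190, so h·k = 1.190.

1.19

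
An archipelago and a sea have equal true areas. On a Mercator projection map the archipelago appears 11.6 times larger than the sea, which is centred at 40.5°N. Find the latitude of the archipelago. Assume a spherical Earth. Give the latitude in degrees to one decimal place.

77.1°

Mercator areal scale is sec²φ, so apparent-area ratio = sec²φ₁ / sec²φ₂ = cos²φ₂ / cos²φ₁.
cos²φ₂ / cos²φ₁ = 11.6  ⇒  cos φ₁ = cos 40.5° / √11.6 = 0.7604/3.406 = 0.2233.
φ₁ = arccos(0.2233) ≈ 77.1°.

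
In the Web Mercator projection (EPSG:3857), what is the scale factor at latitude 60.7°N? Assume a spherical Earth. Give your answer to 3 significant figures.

2.04

For Mercator, h = k = sec φ (a conformal cylindrical projection has a single point scale, 1/cos φ).
k = 1/cos 60.7° = 1/0.4894 = 2.043.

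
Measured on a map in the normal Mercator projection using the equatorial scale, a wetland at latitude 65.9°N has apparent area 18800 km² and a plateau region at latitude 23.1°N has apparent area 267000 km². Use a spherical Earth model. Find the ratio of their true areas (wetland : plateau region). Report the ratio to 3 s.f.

Since Mercator area scale is 1/cos²φ, the true area equals the apparent area multiplied by cos²φ.
True area of wetland: 18800 × cos²(65.9°) = 18800 × 0.1667 = 3135 km².
True area of plateau region: 267000 × cos²(23.1°) = 267000 × 0.8461 = 225900 km².
Ratio = 3135 / 225900 ≈ 0.0139.

0.0139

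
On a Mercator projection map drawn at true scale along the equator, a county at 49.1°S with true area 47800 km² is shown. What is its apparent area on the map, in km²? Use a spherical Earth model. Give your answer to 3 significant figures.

112000 km²

Mercator is conformal, so the point scale is isotropic: h = k = sec φ = 1/cos φ.
Areal scale = k² = sec²φ = 1/cos²(49.1°) = 1/0.6547² = 2.333.
Apparent area = 47800 × 2.333 ≈ 112000 km².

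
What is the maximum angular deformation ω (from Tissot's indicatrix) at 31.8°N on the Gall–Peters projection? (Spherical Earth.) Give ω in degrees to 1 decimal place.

Gall–Peters is a cylindrical equal-area projection with standard parallels at ±45°. Cylindrical equal-area (φ₀ = 45°): h = cos φ / cos 45° along meridians, k = cos 45° / cos φ along parallels; h·k = 1.
At 31.8°: h = 1.202, k = 0.8320; principal scales a = 1.202, b = 0.8320.
sin(ω/2) = (a − b)/(a + b) = 0.3699/2.034 = 0.1819, so ω = 2 arcsin(0.1819) ≈ 21.0°.

21.0°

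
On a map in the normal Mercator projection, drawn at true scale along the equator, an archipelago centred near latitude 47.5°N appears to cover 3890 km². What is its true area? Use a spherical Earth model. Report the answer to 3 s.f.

1780 km²

For Mercator, h = k = sec φ (a conformal cylindrical projection has a single point scale, 1/cos φ).
Areal scale = k² = sec²φ = 1/cos²(47.5°) = 1/0.6756² = 2.191.
True area = apparent / (areal scale) = 3890 / 2.191 ≈ 1780 km².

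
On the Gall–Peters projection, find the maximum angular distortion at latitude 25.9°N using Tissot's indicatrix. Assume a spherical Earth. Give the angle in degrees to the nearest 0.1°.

The Gall–Peters projection is cylindrical equal-area with φ₀ = 45°. Cylindrical equal-area (φ₀ = 45°): h = cos φ / cos 45° along meridians, k = cos 45° / cos φ along parallels; h·k = 1.
At 25.9°: h = 1.272, k = 0.7861; principal scales a = 1.272, b = 0.7861.
sin(ω/2) = (a − b)/(a + b) = 0.4861/2.058 = 0.2362, so ω = 2 arcsin(0.2362) ≈ 27.3°.

27.3°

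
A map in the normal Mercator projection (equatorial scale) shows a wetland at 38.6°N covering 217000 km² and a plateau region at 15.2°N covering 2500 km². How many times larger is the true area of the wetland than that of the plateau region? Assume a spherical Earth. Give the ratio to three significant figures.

56.9

On Mercator the areal scale is sec²φ, so true area = apparent × cos²φ.
True area of wetland: 217000 × cos²(38.6°) = 217000 × 0.6108 = 132500 km².
True area of plateau region: 2500 × cos²(15.2°) = 2500 × 0.9313 = 2328 km².
Ratio = 132500 / 2328 ≈ 56.9.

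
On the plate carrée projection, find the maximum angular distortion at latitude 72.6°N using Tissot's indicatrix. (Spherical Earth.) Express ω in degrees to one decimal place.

65.3°

For the equirectangular projection with φ₀ = 0 (plate carrée), h = 1 along meridians and k = sec φ along parallels.
At 72.6°: h = 1.000, k = 3.344; principal scales a = 3.344, b = 1.000.
sin(ω/2) = (a − b)/(a + b) = 2.344/4.344 = 0.5396, so ω = 2 arcsin(0.5396) ≈ 65.3°.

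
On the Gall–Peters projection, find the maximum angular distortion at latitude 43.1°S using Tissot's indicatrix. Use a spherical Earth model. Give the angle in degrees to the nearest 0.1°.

Gall–Peters is a cylindrical equal-area projection with standard parallels at ±45°. For cylindrical equal-area with standard parallel φ₀, h = cos φ / cos φ₀ and k = cos φ₀ / cos φ, so h·k = 1.
At 43.1°: h = 1.033, k = 0.9684; principal scales a = 1.033, b = 0.9684.
sin(ω/2) = (a − b)/(a + b) = 0.06418/2.001 = 0.03207, so ω = 2 arcsin(0.03207) ≈ 3.7°.

3.7°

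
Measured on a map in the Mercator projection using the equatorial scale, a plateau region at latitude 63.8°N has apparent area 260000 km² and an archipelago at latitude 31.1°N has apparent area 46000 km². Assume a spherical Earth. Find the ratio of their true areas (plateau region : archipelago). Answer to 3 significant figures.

1.50

Since Mercator area scale is 1/cos²φ, the true area equals the apparent area multiplied by cos²φ.
True area of plateau region: 260000 × cos²(63.8°) = 260000 × 0.1949 = 50680 km².
True area of archipelago: 46000 × cos²(31.1°) = 46000 × 0.7332 = 33730 km².
Ratio = 50680 / 33730 ≈ 1.50.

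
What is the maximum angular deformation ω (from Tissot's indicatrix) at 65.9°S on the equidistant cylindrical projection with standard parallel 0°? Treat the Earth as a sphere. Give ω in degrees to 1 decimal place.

In the plate carrée (x = Rλ, y = Rφ), meridians are true-scale (h = 1) and parallels are stretched by k = sec φ.
At 65.9°: h = 1.000, k = 2.449; principal scales a = 2.449, b = 1.000.
sin(ω/2) = (a − b)/(a + b) = 1.449/3.449 = 0.4201, so ω = 2 arcsin(0.4201) ≈ 49.7°.

49.7°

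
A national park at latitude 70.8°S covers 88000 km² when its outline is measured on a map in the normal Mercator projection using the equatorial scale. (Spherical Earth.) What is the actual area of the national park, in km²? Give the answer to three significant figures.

The Mercator projection is conformal; its linear scale factor is the same in every direction and equals sec φ = 1/cos φ.
Areal scale = k² = sec²φ = 1/cos²(70.8°) = 1/0.3289² = 9.246.
True area = apparent / (areal scale) = 88000 / 9.246 ≈ 9520 km².

9520 km²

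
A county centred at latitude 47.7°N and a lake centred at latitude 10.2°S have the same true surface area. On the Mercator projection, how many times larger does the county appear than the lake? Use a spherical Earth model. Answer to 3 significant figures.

Mercator is conformal with k = sec φ, so areal scale = k² = sec²φ.
At 47.7°: sec²(47.7°) = 1/0.6730² = 2.208.
At 10.2°: sec²(10.2°) = 1/0.9842² = 1.032.
Ratio = 2.208/1.032 = cos²(10.2°)/cos²(47.7°) ≈ 2.14.

2.14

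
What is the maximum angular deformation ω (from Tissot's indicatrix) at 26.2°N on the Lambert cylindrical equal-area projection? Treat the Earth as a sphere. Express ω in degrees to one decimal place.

12.4°

The Lambert cylindrical equal-area projection is the cylindrical equal-area projection with its standard parallel at the equator (φ₀ = 0). For cylindrical equal-area with standard parallel φ₀, h = cos φ / cos φ₀ and k = cos φ₀ / cos φ, so h·k = 1.
At 26.2°: h = 0.8973, k = 1.115; principal scales a = 1.115, b = 0.8973.
sin(ω/2) = (a − b)/(a + b) = 0.2172/2.012 = 0.1080, so ω = 2 arcsin(0.1080) ≈ 12.4°.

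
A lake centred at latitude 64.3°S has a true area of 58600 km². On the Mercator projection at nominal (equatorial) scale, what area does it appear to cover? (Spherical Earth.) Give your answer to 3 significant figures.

312000 km²

For Mercator, h = k = sec φ (a conformal cylindrical projection has a single point scale, 1/cos φ).
Areal scale = k² = sec²φ = 1/cos²(64.3°) = 1/0.4337² = 5.317.
Apparent area = 58600 × 5.317 ≈ 312000 km².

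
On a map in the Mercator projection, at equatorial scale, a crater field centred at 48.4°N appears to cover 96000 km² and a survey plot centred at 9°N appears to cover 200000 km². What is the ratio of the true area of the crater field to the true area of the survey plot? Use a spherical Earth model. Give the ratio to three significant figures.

On Mercator the areal scale is sec²φ, so true area = apparent × cos²φ.
True area of crater field: 96000 × cos²(48.4°) = 96000 × 0.4408 = 42320 km².
True area of survey plot: 200000 × cos²(9°) = 200000 × 0.9755 = 195100 km².
Ratio = 42320 / 195100 ≈ 0.217.

0.217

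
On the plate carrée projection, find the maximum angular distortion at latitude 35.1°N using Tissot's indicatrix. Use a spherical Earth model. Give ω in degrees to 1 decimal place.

For the equirectangular projection with φ₀ = 0 (plate carrée), h = 1 along meridians and k = sec φ along parallels.
At 35.1°: h = 1.000, k = 1.222; principal scales a = 1.222, b = 1.000.
sin(ω/2) = (a − b)/(a + b) = 0.2223/2.222 = 0.1000, so ω = 2 arcsin(0.1000) ≈ 11.5°.

11.5°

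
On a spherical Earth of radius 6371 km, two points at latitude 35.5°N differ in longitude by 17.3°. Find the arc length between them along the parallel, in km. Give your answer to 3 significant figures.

1570 km

Arc length along a parallel = R cos φ · Δλ (with Δλ in radians).
= 6371 × cos 35.5° × (17.3° × π/180) = 6371 × 0.8141 × 0.3019 ≈ 1570 km.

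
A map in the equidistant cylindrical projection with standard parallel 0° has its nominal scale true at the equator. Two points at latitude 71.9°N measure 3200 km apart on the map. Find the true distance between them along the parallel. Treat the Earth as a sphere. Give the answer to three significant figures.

994 km

In the plate carrée (x = Rλ, y = Rφ), meridians are true-scale (h = 1) and parallels are stretched by k = sec φ.
Along the parallel at 71.9°, map distances are exaggerated by k = sec 71.9° = 3.219.
True distance = 3200 / 3.219 = 3200 × cos 71.9° ≈ 994 km.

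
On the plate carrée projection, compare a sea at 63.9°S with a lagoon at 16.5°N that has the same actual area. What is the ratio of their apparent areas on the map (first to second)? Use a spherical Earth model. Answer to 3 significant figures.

In the plate carrée (x = Rλ, y = Rφ), meridians are true-scale (h = 1) and parallels are stretched by k = sec φ.
Areal scale at 63.9°: h·k = 1.000 × 2.273 = 2.273.
Areal scale at 16.5°: h·k = 1.000 × 1.043 = 1.043.
Ratio = 2.273/1.043 ≈ 2.18.

2.18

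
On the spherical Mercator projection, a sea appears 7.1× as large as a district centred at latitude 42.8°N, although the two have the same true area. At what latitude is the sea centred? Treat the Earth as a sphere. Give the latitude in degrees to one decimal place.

74.0°

For equal true areas on Mercator, apparent areas scale as sec²φ, so the ratio is cos²φ₂ / cos²φ₁.
cos²φ₂ / cos²φ₁ = 7.1  ⇒  cos φ₁ = cos 42.8° / √7.1 = 0.7337/2.665 = 0.2754.
φ₁ = arccos(0.2754) ≈ 74.0°.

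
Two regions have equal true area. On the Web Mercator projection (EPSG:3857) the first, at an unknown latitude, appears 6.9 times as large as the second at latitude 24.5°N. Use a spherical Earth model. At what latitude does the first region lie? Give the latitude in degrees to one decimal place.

69.7°

Mercator areal scale is sec²φ, so apparent-area ratio = sec²φ₁ / sec²φ₂ = cos²φ₂ / cos²φ₁.
cos²φ₂ / cos²φ₁ = 6.9  ⇒  cos φ₁ = cos 24.5° / √6.9 = 0.9100/2.627 = 0.3464.
φ₁ = arccos(0.3464) ≈ 69.7°.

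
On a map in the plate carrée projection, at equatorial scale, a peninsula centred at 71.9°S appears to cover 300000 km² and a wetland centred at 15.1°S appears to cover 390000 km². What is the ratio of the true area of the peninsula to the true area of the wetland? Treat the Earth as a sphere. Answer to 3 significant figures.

0.248

Plate carrée has h = 1 and k = sec φ, giving areal scale sec φ; true area = (apparent area) · cos φ.
True area of peninsula: 300000 × cos(71.9°) = 300000 × 0.3107 = 93200 km².
True area of wetland: 390000 × cos(15.1°) = 390000 × 0.9655 = 376500 km².
Ratio = 93200 / 376500 ≈ 0.248.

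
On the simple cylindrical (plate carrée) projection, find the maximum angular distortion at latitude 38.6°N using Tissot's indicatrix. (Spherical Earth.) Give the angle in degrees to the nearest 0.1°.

14.1°

In the plate carrée (x = Rλ, y = Rφ), meridians are true-scale (h = 1) and parallels are stretched by k = sec φ.
At 38.6°: h = 1.000, k = 1.280; principal scales a = 1.280, b = 1.000.
sin(ω/2) = (a − b)/(a + b) = 0.2796/2.280 = 0.1226, so ω = 2 arcsin(0.1226) ≈ 14.1°.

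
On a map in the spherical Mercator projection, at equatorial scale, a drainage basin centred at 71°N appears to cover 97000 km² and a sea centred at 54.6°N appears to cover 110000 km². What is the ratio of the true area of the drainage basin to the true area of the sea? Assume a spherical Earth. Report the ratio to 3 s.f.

0.279

Mercator's areal exaggeration is sec²φ; hence true area = (apparent area) · cos²φ.
True area of drainage basin: 97000 × cos²(71°) = 97000 × 0.1060 = 10280 km².
True area of sea: 110000 × cos²(54.6°) = 110000 × 0.3356 = 36910 km².
Ratio = 10280 / 36910 ≈ 0.279.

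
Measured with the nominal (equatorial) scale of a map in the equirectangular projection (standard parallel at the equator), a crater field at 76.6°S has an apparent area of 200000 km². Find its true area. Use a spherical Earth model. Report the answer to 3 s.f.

46300 km²

In the plate carrée (x = Rλ, y = Rφ), meridians are true-scale (h = 1) and parallels are stretched by k = sec φ.
Areal scale = h·k = 1 × sec φ; at 76.6°, h = 1.000, k = 4.315, so h·k = 4.315.
True area = apparent / (areal scale) = 200000 / 4.315 ≈ 46300 km².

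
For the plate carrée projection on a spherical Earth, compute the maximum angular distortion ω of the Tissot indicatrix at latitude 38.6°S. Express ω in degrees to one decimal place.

Plate carrée maps x = Rλ, y = Rφ. The meridian scale is h = 1 and the parallel scale is k = 1/cos φ = sec φ.
At 38.6°: h = 1.000, k = 1.280; principal scales a = 1.280, b = 1.000.
sin(ω/2) = (a − b)/(a + b) = 0.2796/2.280 = 0.1226, so ω = 2 arcsin(0.1226) ≈ 14.1°.

14.1°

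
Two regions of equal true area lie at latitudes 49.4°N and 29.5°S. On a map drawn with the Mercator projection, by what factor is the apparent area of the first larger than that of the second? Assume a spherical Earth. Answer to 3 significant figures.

1.79

Mercator areal scale is sec²φ.
At 49.4°: sec²(49.4°) = 1/0.6508² = 2.361.
At 29.5°: sec²(29.5°) = 1/0.8704² = 1.320.
Ratio = 2.361/1.320 = cos²(29.5°)/cos²(49.4°) ≈ 1.79.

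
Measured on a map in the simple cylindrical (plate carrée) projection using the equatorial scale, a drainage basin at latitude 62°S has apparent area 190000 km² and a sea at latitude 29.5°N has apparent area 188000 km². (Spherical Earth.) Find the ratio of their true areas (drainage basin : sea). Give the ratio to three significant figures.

Plate carrée has h = 1 and k = sec φ, giving areal scale sec φ; true area = (apparent area) · cos φ.
True area of drainage basin: 190000 × cos(62°) = 190000 × 0.4695 = 89200 km².
True area of sea: 188000 × cos(29.5°) = 188000 × 0.8704 = 163600 km².
Ratio = 89200 / 163600 ≈ 0.545.

0.545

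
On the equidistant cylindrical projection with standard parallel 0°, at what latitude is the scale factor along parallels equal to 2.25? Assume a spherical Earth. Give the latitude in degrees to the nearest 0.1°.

Plate carrée: h = 1, k = sec φ along parallels.
sec φ = 2.25  ⇒  cos φ = 0.4444  ⇒  φ ≈ 63.6°.

63.6°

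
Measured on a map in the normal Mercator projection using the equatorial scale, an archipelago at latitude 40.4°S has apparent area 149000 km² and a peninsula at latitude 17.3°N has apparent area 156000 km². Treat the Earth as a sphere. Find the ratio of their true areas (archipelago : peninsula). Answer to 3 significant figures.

0.608

On Mercator the areal scale is sec²φ, so true area = apparent × cos²φ.
True area of archipelago: 149000 × cos²(40.4°) = 149000 × 0.5799 = 86410 km².
True area of peninsula: 156000 × cos²(17.3°) = 156000 × 0.9116 = 142200 km².
Ratio = 86410 / 142200 ≈ 0.608.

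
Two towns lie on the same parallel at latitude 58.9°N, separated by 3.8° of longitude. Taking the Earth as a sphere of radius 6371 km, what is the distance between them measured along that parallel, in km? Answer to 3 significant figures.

Arc length along a parallel = R cos φ · Δλ (with Δλ in radians).
= 6371 × cos 58.9° × (3.8° × π/180) = 6371 × 0.5165 × 0.06632 ≈ 218 km.

218 km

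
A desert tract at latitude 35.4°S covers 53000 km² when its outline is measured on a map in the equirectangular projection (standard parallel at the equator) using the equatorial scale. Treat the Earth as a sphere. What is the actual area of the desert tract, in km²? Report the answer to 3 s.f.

For the equirectangular projection with φ₀ = 0 (plate carrée), h = 1 along meridians and k = sec φ along parallels.
Areal scale = h·k = 1 × sec φ; at 35.4°, h = 1.000, k = 1.227, so h·k = 1.227.
True area = apparent / (areal scale) = 53000 / 1.227 ≈ 43200 km².

43200 km²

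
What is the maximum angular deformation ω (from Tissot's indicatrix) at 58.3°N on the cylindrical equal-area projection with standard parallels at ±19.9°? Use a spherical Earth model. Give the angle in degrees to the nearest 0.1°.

For cylindrical equal-area with standard parallel φ₀, h = cos φ / cos φ₀ and k = cos φ₀ / cos φ, so h·k = 1.
At 58.3°: h = 0.5588, k = 1.789; principal scales a = 1.789, b = 0.5588.
sin(ω/2) = (a − b)/(a + b) = 1.231/2.348 = 0.5240, so ω = 2 arcsin(0.5240) ≈ 63.2°.

63.2°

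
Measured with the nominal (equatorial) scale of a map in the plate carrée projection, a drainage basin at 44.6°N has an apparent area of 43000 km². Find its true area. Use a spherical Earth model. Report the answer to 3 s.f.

30600 km²

For the equirectangular projection with φ₀ = 0 (plate carrée), h = 1 along meridians and k = sec φ along parallels.
Areal scale = h·k = 1 × sec φ; at 44.6°, h = 1.000, k = 1.404, so h·k = 1.404.
True area = apparent / (areal scale) = 43000 / 1.404 ≈ 30600 km².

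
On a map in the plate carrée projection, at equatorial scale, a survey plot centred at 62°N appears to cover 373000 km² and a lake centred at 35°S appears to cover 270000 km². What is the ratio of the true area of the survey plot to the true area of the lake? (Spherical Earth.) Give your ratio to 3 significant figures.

On the plate carrée, areal scale = h·k = 1 × sec φ, so true area = apparent × cos φ.
True area of survey plot: 373000 × cos(62°) = 373000 × 0.4695 = 175100 km².
True area of lake: 270000 × cos(35°) = 270000 × 0.8192 = 221200 km².
Ratio = 175100 / 221200 ≈ 0.792.

0.792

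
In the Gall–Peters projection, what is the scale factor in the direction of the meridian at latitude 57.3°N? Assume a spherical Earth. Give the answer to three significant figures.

0.764

The Gall–Peters projection is cylindrical equal-area with φ₀ = 45°. A cylindrical equal-area projection with standard parallel φ₀ has meridian scale h = cos φ / cos φ₀ and parallel scale k = cos φ₀ / cos φ (so areas are preserved, h·k = 1).
h = cos 57.3° / cos 45° = 0.5402/0.7071 = 0.7640.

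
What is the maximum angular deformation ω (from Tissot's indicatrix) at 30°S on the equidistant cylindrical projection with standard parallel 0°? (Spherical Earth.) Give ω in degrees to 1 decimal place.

For the equirectangular projection with φ₀ = 0 (plate carrée), h = 1 along meridians and k = sec φ along parallels.
At 30°: h = 1.000, k = 1.155; principal scales a = 1.155, b = 1.000.
sin(ω/2) = (a − b)/(a + b) = 0.1547/2.155 = 0.07180, so ω = 2 arcsin(0.07180) ≈ 8.2°.

8.2°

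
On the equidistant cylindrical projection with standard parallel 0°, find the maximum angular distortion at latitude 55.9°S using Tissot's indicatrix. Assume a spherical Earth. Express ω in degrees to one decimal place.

For the equirectangular projection with φ₀ = 0 (plate carrée), h = 1 along meridians and k = sec φ along parallels.
At 55.9°: h = 1.000, k = 1.784; principal scales a = 1.784, b = 1.000.
sin(ω/2) = (a − b)/(a + b) = 0.7837/2.784 = 0.2815, so ω = 2 arcsin(0.2815) ≈ 32.7°.

32.7°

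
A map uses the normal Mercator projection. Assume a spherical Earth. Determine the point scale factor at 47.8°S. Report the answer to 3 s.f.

1.49

Mercator is conformal, so the point scale is isotropic: h = k = sec φ = 1/cos φ.
k = 1/cos 47.8° = 1/0.6717 = 1.489.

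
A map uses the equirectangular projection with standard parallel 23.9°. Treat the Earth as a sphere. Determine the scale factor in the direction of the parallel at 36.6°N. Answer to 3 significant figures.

1.14

In the equirectangular projection with standard parallel φ₀ = 23.9° (x = Rλ cos φ₀, y = Rφ), meridians are true-scale (h = 1) and the parallel scale is k = cos φ₀ / cos φ.
k = cos 23.9° / cos 36.6° = 0.9143/0.8028 = 1.139.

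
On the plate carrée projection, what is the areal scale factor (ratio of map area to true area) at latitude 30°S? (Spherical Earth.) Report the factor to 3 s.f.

1.15

For the equirectangular projection with φ₀ = 0 (plate carrée), h = 1 along meridians and k = sec φ along parallels.
Areal scale = h·k = 1 × sec φ; at 30°, h = 1.000, k = 1.155, so h·k = 1.155.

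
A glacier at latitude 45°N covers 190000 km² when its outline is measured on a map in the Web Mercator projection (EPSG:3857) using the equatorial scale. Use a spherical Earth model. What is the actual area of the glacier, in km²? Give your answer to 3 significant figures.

For Mercator, h = k = sec φ (a conformal cylindrical projection has a single point scale, 1/cos φ).
Areal scale = k² = sec²φ = 1/cos²(45°) = 1/0.7071² = 2.000.
True area = apparent / (areal scale) = 190000 / 2.000 ≈ 95000 km².

95000 km²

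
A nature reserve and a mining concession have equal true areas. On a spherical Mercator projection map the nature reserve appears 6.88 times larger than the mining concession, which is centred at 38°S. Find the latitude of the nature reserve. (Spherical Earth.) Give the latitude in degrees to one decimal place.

On Mercator, (apparent₁)/(apparent₂) = sec²φ₁ / sec²φ₂ when true areas are equal.
cos²φ₂ / cos²φ₁ = 6.88  ⇒  cos φ₁ = cos 38° / √6.88 = 0.7880/2.623 = 0.3004.
φ₁ = arccos(0.3004) ≈ 72.5°.

72.5°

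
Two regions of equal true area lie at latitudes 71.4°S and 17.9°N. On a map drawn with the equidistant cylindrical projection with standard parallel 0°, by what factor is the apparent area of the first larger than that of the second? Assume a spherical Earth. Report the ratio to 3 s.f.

2.98

In the plate carrée (x = Rλ, y = Rφ), meridians are true-scale (h = 1) and parallels are stretched by k = sec φ.
Areal scale at 71.4°: h·k = 1.000 × 3.135 = 3.135.
Areal scale at 17.9°: h·k = 1.000 × 1.051 = 1.051.
Ratio = 3.135/1.051 ≈ 2.98.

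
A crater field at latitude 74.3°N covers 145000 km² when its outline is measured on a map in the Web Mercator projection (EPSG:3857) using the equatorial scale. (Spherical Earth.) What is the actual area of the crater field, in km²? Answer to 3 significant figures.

For Mercator, h = k = sec φ (a conformal cylindrical projection has a single point scale, 1/cos φ).
Areal scale = k² = sec²φ = 1/cos²(74.3°) = 1/0.2706² = 13.66.
True area = apparent / (areal scale) = 145000 / 13.66 ≈ 10600 km².

10600 km²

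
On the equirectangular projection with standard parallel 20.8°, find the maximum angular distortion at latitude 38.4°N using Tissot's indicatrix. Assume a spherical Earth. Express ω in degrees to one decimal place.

10.1°

The equidistant cylindrical projection with φ₀ = 20.8° has h = 1 (meridians true) and k = cos φ₀ / cos φ along parallels.
At 38.4°: h = 1.000, k = 1.193; principal scales a = 1.193, b = 1.000.
sin(ω/2) = (a − b)/(a + b) = 0.1928/2.193 = 0.08794, so ω = 2 arcsin(0.08794) ≈ 10.1°.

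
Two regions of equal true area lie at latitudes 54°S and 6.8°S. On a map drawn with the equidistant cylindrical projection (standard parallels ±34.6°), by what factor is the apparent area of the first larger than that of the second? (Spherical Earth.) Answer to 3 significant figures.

1.69

The equidistant cylindrical projection with φ₀ = 34.6° has h = 1 (meridians true) and k = cos φ₀ / cos φ along parallels.
Areal scale at 54°: h·k = 1.000 × 1.400 = 1.400.
Areal scale at 6.8°: h·k = 1.000 × 0.8290 = 0.8290.
Ratio = 1.400/0.8290 ≈ 1.69.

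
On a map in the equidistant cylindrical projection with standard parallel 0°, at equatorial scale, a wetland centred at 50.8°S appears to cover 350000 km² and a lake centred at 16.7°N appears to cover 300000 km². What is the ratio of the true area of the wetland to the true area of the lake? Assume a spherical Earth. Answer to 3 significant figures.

0.770

On the plate carrée, areal scale = h·k = 1 × sec φ, so true area = apparent × cos φ.
True area of wetland: 350000 × cos(50.8°) = 350000 × 0.6320 = 221200 km².
True area of lake: 300000 × cos(16.7°) = 300000 × 0.9578 = 287300 km².
Ratio = 221200 / 287300 ≈ 0.770.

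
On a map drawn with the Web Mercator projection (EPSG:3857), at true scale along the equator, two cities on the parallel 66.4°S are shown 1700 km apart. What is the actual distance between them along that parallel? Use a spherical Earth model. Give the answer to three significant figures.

681 km

Mercator is conformal, so the point scale is isotropic: h = k = sec φ = 1/cos φ.
Along the parallel at 66.4°, map distances are exaggerated by k = sec 66.4° = 2.498.
True distance = 1700 / 2.498 = 1700 × cos 66.4° ≈ 681 km.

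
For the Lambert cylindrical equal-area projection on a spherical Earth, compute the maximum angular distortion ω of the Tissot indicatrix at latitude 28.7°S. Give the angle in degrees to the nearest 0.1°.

15.0°

The Lambert cylindrical equal-area projection is the cylindrical equal-area projection with its standard parallel at the equator (φ₀ = 0). Cylindrical equal-area (φ₀ = 0°): h = cos φ / cos 0° along meridians, k = cos 0° / cos φ along parallels; h·k = 1.
At 28.7°: h = 0.8771, k = 1.140; principal scales a = 1.140, b = 0.8771.
sin(ω/2) = (a − b)/(a + b) = 0.2629/2.017 = 0.1303, so ω = 2 arcsin(0.1303) ≈ 15.0°.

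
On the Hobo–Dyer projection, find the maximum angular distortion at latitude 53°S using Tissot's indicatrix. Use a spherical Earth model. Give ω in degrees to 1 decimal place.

31.3°

Hobo–Dyer is a cylindrical equal-area projection with standard parallels at ±37.5°. Cylindrical equal-area (φ₀ = 37.5°): h = cos φ / cos 37.5° along meridians, k = cos 37.5° / cos φ along parallels; h·k = 1.
At 53°: h = 0.7586, k = 1.318; principal scales a = 1.318, b = 0.7586.
sin(ω/2) = (a − b)/(a + b) = 0.5597/2.077 = 0.2695, so ω = 2 arcsin(0.2695) ≈ 31.3°.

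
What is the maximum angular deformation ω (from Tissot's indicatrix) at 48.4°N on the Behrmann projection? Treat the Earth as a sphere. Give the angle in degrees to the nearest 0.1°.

Behrmann is a cylindrical equal-area projection with standard parallels at ±30°. A cylindrical equal-area projection with standard parallel φ₀ has meridian scale h = cos φ / cos φ₀ and parallel scale k = cos φ₀ / cos φ (so areas are preserved, h·k = 1).
At 48.4°: h = 0.7666, k = 1.304; principal scales a = 1.304, b = 0.7666.
sin(ω/2) = (a − b)/(a + b) = 0.5378/2.071 = 0.2597, so ω = 2 arcsin(0.2597) ≈ 30.1°.

30.1°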